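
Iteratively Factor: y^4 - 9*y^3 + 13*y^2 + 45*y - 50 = (y - 5)*(y^3 - 4*y^2 - 7*y + 10) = (y - 5)*(y + 2)*(y^2 - 6*y + 5) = (y - 5)*(y - 1)*(y + 2)*(y - 5)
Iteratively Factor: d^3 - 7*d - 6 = (d - 3)*(d^2 + 3*d + 2) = (d - 3)*(d + 2)*(d + 1)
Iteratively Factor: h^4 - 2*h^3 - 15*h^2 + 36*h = (h - 3)*(h^3 + h^2 - 12*h) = (h - 3)^2*(h^2 + 4*h) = h*(h - 3)^2*(h + 4)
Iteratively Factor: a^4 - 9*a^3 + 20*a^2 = (a - 5)*(a^3 - 4*a^2) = a*(a - 5)*(a^2 - 4*a) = a^2*(a - 5)*(a - 4)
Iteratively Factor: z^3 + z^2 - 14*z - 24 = (z + 3)*(z^2 - 2*z - 8) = (z + 2)*(z + 3)*(z - 4)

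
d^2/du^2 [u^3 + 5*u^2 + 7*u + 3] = 6*u + 10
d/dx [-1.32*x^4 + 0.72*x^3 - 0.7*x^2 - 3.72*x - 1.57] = -5.28*x^3 + 2.16*x^2 - 1.4*x - 3.72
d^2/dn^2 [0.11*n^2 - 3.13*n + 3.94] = 0.220000000000000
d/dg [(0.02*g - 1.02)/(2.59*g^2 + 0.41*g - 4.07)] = (-0.0518*g^2 + 5.2836*g + 0.3368)/(6.7081*g^4 + 2.1238*g^3 - 20.9145*g^2 - 3.3374*g + 16.5649)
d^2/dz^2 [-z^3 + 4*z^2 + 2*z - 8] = 8 - 6*z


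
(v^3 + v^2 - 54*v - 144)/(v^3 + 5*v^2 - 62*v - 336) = (v + 3)/(v + 7)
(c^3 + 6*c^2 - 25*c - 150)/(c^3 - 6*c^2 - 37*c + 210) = (c + 5)/(c - 7)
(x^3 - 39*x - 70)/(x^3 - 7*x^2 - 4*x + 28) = (x + 5)/(x - 2)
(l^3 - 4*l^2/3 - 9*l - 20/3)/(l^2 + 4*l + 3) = (3*l^2 - 7*l - 20)/(3*(l + 3))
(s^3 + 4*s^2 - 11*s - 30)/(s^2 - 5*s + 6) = (s^2 + 7*s + 10)/(s - 2)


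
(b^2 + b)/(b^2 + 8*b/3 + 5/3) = 3*b/(3*b + 5)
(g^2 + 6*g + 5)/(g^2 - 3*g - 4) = (g + 5)/(g - 4)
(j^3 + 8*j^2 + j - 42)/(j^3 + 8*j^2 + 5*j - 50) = (j^2 + 10*j + 21)/(j^2 + 10*j + 25)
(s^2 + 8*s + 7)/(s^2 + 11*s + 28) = (s + 1)/(s + 4)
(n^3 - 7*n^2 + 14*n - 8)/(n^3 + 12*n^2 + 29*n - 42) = (n^2 - 6*n + 8)/(n^2 + 13*n + 42)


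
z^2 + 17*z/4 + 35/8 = (z + 7/4)*(z + 5/2)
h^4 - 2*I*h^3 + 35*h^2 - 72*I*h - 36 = (h - 6*I)*(h - I)^2*(h + 6*I)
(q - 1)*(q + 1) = q^2 - 1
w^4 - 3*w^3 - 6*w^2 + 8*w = w*(w - 4)*(w - 1)*(w + 2)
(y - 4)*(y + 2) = y^2 - 2*y - 8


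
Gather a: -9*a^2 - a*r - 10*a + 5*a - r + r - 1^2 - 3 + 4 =-9*a^2 + a*(-r - 5)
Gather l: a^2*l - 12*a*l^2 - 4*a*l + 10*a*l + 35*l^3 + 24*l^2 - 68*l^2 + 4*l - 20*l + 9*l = 35*l^3 + l^2*(-12*a - 44) + l*(a^2 + 6*a - 7)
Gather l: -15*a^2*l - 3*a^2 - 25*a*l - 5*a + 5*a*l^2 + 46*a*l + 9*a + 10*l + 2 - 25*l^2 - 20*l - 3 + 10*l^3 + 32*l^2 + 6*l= -3*a^2 + 4*a + 10*l^3 + l^2*(5*a + 7) + l*(-15*a^2 + 21*a - 4) - 1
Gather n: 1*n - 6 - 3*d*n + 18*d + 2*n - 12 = 18*d + n*(3 - 3*d) - 18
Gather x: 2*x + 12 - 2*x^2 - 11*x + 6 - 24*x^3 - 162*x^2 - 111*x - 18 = -24*x^3 - 164*x^2 - 120*x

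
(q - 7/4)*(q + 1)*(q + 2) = q^3 + 5*q^2/4 - 13*q/4 - 7/2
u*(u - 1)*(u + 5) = u^3 + 4*u^2 - 5*u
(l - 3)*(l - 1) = l^2 - 4*l + 3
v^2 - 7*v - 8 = (v - 8)*(v + 1)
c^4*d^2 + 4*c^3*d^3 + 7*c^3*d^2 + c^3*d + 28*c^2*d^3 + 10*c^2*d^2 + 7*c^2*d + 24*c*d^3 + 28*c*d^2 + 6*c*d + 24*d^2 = (c + 6)*(c + 4*d)*(c*d + 1)*(c*d + d)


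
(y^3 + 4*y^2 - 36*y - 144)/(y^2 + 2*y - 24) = (y^2 - 2*y - 24)/(y - 4)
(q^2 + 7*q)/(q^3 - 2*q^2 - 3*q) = (q + 7)/(q^2 - 2*q - 3)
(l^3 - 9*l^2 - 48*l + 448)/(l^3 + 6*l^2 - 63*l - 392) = (l - 8)/(l + 7)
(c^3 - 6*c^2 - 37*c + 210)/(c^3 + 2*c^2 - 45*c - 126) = (c - 5)/(c + 3)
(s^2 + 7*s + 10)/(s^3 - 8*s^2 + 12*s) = (s^2 + 7*s + 10)/(s*(s^2 - 8*s + 12))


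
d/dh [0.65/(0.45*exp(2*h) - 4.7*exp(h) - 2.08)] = (3.055 - 0.585*exp(h))*exp(h)/(-0.45*exp(2*h) + 4.7*exp(h) + 2.08)^2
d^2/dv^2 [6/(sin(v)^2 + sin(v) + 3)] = 6*(-4*sin(v)^4 - 3*sin(v)^3 + 17*sin(v)^2 + 9*sin(v) - 4)/(sin(v)^2 + sin(v) + 3)^3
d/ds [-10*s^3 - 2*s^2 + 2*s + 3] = -30*s^2 - 4*s + 2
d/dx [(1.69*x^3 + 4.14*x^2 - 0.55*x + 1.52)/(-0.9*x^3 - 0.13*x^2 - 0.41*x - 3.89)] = (-8.88178419700125e-16*x^5 + 3.5063*x^4 - 2.3758*x^3 - 17.3872*x^2 - 31.814*x + 2.7627)/(0.81*x^6 + 0.234*x^5 + 0.7549*x^4 + 7.1086*x^3 + 1.1795*x^2 + 3.1898*x + 15.1321)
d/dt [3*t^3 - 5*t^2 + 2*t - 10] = 9*t^2 - 10*t + 2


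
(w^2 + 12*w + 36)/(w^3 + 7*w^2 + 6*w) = (w + 6)/(w*(w + 1))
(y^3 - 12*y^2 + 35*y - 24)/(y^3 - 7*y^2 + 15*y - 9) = (y - 8)/(y - 3)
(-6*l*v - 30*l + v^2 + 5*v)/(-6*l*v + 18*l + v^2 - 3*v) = (v + 5)/(v - 3)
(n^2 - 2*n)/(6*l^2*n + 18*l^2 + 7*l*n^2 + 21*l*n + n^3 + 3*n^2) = n*(n - 2)/(6*l^2*n + 18*l^2 + 7*l*n^2 + 21*l*n + n^3 + 3*n^2)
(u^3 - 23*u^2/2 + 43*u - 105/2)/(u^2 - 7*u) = (2*u^3 - 23*u^2 + 86*u - 105)/(2*u*(u - 7))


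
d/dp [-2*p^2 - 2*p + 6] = -4*p - 2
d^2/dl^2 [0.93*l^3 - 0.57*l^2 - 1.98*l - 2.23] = 5.58*l - 1.14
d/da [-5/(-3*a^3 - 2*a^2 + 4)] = 5*a*(-9*a - 4)/(3*a^3 + 2*a^2 - 4)^2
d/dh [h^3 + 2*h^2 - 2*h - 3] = 3*h^2 + 4*h - 2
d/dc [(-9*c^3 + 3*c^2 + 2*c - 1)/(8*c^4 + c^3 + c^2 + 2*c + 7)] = 2*(36*c^6 - 24*c^5 - 30*c^4 - 4*c^3 - 91*c^2 + 22*c + 8)/(64*c^8 + 16*c^7 + 17*c^6 + 34*c^5 + 117*c^4 + 18*c^3 + 18*c^2 + 28*c + 49)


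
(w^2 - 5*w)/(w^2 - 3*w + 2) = w*(w - 5)/(w^2 - 3*w + 2)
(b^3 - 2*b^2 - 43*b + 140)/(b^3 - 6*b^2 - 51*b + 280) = (b - 4)/(b - 8)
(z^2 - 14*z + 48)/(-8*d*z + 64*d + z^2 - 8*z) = (z - 6)/(-8*d + z)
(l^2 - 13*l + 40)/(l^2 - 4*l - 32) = (l - 5)/(l + 4)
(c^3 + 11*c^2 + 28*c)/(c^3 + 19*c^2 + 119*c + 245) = c*(c + 4)/(c^2 + 12*c + 35)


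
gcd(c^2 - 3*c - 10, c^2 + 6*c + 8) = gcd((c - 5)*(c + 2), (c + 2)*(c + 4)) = c + 2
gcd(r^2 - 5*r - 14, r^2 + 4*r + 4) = r + 2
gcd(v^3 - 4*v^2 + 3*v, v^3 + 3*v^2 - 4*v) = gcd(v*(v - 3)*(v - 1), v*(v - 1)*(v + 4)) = v^2 - v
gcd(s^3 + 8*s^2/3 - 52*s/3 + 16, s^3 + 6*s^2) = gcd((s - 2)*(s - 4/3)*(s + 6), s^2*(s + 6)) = s + 6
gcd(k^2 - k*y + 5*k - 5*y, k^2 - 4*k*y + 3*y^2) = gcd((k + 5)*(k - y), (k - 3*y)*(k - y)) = -k + y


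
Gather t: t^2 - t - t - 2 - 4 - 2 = t^2 - 2*t - 8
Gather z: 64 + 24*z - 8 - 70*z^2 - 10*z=-70*z^2 + 14*z + 56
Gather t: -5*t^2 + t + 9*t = -5*t^2 + 10*t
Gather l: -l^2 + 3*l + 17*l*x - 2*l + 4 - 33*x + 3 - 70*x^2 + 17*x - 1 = -l^2 + l*(17*x + 1) - 70*x^2 - 16*x + 6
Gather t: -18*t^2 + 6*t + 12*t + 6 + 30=-18*t^2 + 18*t + 36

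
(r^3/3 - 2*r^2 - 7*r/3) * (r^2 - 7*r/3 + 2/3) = r^5/3 - 25*r^4/9 + 23*r^3/9 + 37*r^2/9 - 14*r/9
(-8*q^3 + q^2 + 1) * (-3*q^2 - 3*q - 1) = 24*q^5 + 21*q^4 + 5*q^3 - 4*q^2 - 3*q - 1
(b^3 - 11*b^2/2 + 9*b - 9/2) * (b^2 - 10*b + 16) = b^5 - 31*b^4/2 + 80*b^3 - 365*b^2/2 + 189*b - 72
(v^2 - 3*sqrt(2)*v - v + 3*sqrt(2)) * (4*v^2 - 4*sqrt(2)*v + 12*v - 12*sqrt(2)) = 4*v^4 - 16*sqrt(2)*v^3 + 8*v^3 - 32*sqrt(2)*v^2 + 12*v^2 + 48*v + 48*sqrt(2)*v - 72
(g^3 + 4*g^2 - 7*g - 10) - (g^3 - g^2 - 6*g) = 5*g^2 - g - 10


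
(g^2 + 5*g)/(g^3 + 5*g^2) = 1/g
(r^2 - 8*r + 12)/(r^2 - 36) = (r - 2)/(r + 6)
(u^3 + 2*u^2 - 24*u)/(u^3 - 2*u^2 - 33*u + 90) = u*(u - 4)/(u^2 - 8*u + 15)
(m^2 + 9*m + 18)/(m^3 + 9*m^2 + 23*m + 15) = (m + 6)/(m^2 + 6*m + 5)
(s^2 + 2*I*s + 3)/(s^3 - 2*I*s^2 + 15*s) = (s - I)/(s*(s - 5*I))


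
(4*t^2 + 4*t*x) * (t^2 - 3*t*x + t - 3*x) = 4*t^4 - 8*t^3*x + 4*t^3 - 12*t^2*x^2 - 8*t^2*x - 12*t*x^2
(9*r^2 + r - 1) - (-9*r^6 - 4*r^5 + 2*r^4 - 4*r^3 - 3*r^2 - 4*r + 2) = 9*r^6 + 4*r^5 - 2*r^4 + 4*r^3 + 12*r^2 + 5*r - 3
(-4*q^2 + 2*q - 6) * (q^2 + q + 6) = -4*q^4 - 2*q^3 - 28*q^2 + 6*q - 36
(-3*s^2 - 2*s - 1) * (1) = -3*s^2 - 2*s - 1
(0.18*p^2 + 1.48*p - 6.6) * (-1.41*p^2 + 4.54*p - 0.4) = -0.2538*p^4 - 1.2696*p^3 + 15.9532*p^2 - 30.556*p + 2.64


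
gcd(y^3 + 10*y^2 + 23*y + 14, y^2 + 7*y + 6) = y + 1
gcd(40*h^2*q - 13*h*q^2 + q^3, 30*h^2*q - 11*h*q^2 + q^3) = -5*h*q + q^2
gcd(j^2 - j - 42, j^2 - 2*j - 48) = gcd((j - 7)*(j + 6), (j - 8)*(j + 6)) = j + 6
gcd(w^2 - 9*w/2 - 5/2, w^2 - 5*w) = w - 5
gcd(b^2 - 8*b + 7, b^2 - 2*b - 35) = b - 7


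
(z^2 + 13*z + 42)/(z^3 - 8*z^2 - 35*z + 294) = (z + 7)/(z^2 - 14*z + 49)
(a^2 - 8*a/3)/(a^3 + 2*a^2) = (a - 8/3)/(a*(a + 2))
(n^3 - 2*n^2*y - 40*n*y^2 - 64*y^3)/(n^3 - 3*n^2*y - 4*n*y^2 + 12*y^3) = (n^2 - 4*n*y - 32*y^2)/(n^2 - 5*n*y + 6*y^2)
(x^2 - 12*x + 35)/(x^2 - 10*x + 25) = (x - 7)/(x - 5)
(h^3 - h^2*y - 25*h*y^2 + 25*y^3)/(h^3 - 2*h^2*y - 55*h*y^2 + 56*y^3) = (-h^2 + 25*y^2)/(-h^2 + h*y + 56*y^2)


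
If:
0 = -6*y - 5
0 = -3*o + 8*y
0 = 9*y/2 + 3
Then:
No Solution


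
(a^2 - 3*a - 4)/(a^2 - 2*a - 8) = (a + 1)/(a + 2)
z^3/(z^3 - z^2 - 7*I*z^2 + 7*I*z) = z^2/(z^2 - z - 7*I*z + 7*I)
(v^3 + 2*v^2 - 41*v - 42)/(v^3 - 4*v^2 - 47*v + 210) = (v + 1)/(v - 5)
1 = 1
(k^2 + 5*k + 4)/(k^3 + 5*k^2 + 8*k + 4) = (k + 4)/(k^2 + 4*k + 4)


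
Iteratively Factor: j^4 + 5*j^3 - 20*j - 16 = (j + 4)*(j^3 + j^2 - 4*j - 4) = (j + 2)*(j + 4)*(j^2 - j - 2) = (j + 1)*(j + 2)*(j + 4)*(j - 2)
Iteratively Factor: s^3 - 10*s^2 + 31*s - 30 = (s - 5)*(s^2 - 5*s + 6) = (s - 5)*(s - 2)*(s - 3)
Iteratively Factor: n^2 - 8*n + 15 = (n - 5)*(n - 3)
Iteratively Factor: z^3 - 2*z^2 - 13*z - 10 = (z + 2)*(z^2 - 4*z - 5) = (z + 1)*(z + 2)*(z - 5)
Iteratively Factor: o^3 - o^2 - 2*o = (o - 2)*(o^2 + o) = o*(o - 2)*(o + 1)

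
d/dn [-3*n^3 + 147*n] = 147 - 9*n^2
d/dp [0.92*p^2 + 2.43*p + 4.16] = 1.84*p + 2.43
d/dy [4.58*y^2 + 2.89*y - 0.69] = 9.16*y + 2.89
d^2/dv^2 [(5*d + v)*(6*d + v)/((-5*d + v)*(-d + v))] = 2*d*(1285*d^3 - 705*d^2*v + 75*d*v^2 + 17*v^3)/(125*d^6 - 450*d^5*v + 615*d^4*v^2 - 396*d^3*v^3 + 123*d^2*v^4 - 18*d*v^5 + v^6)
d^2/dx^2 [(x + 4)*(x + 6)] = 2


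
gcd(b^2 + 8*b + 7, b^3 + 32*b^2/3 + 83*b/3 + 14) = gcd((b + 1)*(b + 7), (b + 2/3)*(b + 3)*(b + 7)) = b + 7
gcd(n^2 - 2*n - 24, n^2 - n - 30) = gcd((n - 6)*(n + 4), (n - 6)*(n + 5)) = n - 6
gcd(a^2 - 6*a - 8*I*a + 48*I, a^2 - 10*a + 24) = a - 6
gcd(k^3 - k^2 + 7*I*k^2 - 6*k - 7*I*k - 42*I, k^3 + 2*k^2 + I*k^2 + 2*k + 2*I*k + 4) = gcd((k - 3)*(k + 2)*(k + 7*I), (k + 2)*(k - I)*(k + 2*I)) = k + 2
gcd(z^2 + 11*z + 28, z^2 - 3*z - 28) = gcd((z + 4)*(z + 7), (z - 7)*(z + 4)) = z + 4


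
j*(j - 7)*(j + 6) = j^3 - j^2 - 42*j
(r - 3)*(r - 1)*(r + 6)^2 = r^4 + 8*r^3 - 9*r^2 - 108*r + 108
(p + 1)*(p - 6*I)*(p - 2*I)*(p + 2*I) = p^4 + p^3 - 6*I*p^3 + 4*p^2 - 6*I*p^2 + 4*p - 24*I*p - 24*I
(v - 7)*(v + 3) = v^2 - 4*v - 21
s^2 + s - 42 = (s - 6)*(s + 7)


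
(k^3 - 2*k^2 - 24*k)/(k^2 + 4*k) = k - 6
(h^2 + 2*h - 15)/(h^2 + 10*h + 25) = (h - 3)/(h + 5)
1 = 1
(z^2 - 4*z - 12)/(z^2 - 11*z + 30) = (z + 2)/(z - 5)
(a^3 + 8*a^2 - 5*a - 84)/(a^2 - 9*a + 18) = (a^2 + 11*a + 28)/(a - 6)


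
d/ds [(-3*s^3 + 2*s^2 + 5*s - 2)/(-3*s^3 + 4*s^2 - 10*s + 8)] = 2*(-3*s^4 + 45*s^3 - 65*s^2 + 24*s + 10)/(9*s^6 - 24*s^5 + 76*s^4 - 128*s^3 + 164*s^2 - 160*s + 64)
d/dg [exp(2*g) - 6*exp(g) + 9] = 2*(exp(g) - 3)*exp(g)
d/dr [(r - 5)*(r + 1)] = 2*r - 4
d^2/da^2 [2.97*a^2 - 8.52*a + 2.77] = 5.94000000000000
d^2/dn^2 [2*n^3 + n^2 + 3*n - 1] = 12*n + 2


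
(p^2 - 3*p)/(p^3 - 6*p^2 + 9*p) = 1/(p - 3)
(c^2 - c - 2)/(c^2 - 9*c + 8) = (c^2 - c - 2)/(c^2 - 9*c + 8)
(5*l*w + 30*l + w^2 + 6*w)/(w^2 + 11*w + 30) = (5*l + w)/(w + 5)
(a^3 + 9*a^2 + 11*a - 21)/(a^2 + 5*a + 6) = (a^2 + 6*a - 7)/(a + 2)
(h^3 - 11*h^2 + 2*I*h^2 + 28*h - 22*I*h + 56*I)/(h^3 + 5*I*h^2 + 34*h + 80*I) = (h^2 - 11*h + 28)/(h^2 + 3*I*h + 40)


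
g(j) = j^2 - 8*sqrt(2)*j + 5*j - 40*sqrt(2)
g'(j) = 2*j - 8*sqrt(2) + 5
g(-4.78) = -3.54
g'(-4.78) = -15.87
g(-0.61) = -52.35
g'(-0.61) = -7.53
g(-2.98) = -28.87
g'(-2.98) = -12.27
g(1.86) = -64.85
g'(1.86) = -2.59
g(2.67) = -66.30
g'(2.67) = -0.97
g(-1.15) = -47.99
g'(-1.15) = -8.61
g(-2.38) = -35.88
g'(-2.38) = -11.07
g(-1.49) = -44.94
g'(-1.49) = -9.29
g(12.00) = 11.67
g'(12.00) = 17.69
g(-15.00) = 263.14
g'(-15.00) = -36.31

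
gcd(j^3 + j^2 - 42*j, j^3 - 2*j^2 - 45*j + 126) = j^2 + j - 42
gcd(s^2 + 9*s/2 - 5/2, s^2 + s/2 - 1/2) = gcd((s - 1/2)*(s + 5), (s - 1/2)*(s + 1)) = s - 1/2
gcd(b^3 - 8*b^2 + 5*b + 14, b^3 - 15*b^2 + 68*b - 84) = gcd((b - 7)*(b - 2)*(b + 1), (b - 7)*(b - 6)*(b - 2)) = b^2 - 9*b + 14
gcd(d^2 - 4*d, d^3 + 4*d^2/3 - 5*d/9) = d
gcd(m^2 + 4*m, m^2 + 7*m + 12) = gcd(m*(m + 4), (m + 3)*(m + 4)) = m + 4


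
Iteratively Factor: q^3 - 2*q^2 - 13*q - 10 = (q + 2)*(q^2 - 4*q - 5) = (q - 5)*(q + 2)*(q + 1)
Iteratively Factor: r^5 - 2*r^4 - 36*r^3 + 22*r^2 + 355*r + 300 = (r - 5)*(r^4 + 3*r^3 - 21*r^2 - 83*r - 60) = (r - 5)*(r + 4)*(r^3 - r^2 - 17*r - 15) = (r - 5)^2*(r + 4)*(r^2 + 4*r + 3) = (r - 5)^2*(r + 1)*(r + 4)*(r + 3)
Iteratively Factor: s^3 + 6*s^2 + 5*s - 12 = (s + 3)*(s^2 + 3*s - 4) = (s - 1)*(s + 3)*(s + 4)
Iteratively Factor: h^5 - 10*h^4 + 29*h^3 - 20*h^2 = (h)*(h^4 - 10*h^3 + 29*h^2 - 20*h) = h*(h - 1)*(h^3 - 9*h^2 + 20*h) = h*(h - 4)*(h - 1)*(h^2 - 5*h) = h*(h - 5)*(h - 4)*(h - 1)*(h)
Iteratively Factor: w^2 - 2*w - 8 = (w + 2)*(w - 4)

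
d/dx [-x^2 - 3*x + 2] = -2*x - 3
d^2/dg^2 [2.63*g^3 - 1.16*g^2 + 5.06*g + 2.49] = 15.78*g - 2.32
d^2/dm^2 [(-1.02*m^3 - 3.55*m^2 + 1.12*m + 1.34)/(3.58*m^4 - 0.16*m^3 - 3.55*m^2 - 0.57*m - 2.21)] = (-26.145456*m^9 - 272.98932*m^8 + 106.673976*m^7 + 214.818236000001*m^6 - 388.311288*m^5 - 956.414376*m^4 + 253.77273*m^3 + 383.926494*m^2 - 69.186456*m - 57.654046)/(45.882712*m^12 - 6.151872*m^11 - 136.219716*m^10 - 9.7195*m^9 + 52.064454*m^8 + 44.967132*m^7 + 125.159603*m^6 - 2.179551*m^5 - 35.768838*m^4 - 29.361171*m^3 - 54.169752*m^2 - 8.351811*m - 10.793861)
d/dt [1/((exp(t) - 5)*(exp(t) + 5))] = -2*exp(2*t)/(exp(4*t) - 50*exp(2*t) + 625)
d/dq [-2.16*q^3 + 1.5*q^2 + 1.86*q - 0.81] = -6.48*q^2 + 3.0*q + 1.86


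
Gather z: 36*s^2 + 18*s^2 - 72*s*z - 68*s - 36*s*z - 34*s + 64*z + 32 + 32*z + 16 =54*s^2 - 102*s + z*(96 - 108*s) + 48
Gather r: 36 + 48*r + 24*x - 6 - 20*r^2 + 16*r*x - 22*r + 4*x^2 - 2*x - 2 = -20*r^2 + r*(16*x + 26) + 4*x^2 + 22*x + 28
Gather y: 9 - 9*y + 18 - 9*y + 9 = 36 - 18*y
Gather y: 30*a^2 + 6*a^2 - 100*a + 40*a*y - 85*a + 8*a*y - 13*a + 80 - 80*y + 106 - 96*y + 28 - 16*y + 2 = 36*a^2 - 198*a + y*(48*a - 192) + 216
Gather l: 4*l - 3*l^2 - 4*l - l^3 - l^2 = -l^3 - 4*l^2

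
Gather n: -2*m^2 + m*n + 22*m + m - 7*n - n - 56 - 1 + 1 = -2*m^2 + 23*m + n*(m - 8) - 56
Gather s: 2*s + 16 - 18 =2*s - 2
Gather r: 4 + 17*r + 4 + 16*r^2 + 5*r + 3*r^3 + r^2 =3*r^3 + 17*r^2 + 22*r + 8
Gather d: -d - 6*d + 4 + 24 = 28 - 7*d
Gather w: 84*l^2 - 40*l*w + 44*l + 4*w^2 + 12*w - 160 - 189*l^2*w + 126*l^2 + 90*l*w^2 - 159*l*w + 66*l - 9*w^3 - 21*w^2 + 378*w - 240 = 210*l^2 + 110*l - 9*w^3 + w^2*(90*l - 17) + w*(-189*l^2 - 199*l + 390) - 400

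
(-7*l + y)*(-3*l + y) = 21*l^2 - 10*l*y + y^2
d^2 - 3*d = d*(d - 3)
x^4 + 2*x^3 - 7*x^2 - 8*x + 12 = (x - 2)*(x - 1)*(x + 2)*(x + 3)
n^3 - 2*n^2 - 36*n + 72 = (n - 6)*(n - 2)*(n + 6)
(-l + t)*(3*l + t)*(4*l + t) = -12*l^3 + 5*l^2*t + 6*l*t^2 + t^3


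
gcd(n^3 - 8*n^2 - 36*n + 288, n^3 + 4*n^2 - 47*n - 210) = n + 6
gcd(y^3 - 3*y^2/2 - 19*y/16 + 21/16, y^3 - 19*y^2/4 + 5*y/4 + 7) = y^2 - 3*y/4 - 7/4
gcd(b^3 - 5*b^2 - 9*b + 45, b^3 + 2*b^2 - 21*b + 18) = b - 3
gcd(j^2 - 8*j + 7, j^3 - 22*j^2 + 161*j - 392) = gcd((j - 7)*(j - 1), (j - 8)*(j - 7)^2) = j - 7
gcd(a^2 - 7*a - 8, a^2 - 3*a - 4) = a + 1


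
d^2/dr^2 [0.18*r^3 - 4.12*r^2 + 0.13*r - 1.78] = 1.08*r - 8.24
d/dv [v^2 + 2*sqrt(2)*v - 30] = 2*v + 2*sqrt(2)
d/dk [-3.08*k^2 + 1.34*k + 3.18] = 1.34 - 6.16*k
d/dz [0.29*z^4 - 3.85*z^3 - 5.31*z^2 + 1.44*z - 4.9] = 1.16*z^3 - 11.55*z^2 - 10.62*z + 1.44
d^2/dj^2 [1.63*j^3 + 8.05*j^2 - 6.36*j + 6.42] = 9.78*j + 16.1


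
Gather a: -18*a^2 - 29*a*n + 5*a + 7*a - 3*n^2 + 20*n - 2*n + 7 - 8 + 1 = -18*a^2 + a*(12 - 29*n) - 3*n^2 + 18*n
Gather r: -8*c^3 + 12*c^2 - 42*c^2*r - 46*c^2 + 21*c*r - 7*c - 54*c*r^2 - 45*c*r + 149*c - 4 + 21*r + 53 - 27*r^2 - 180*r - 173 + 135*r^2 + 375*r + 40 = -8*c^3 - 34*c^2 + 142*c + r^2*(108 - 54*c) + r*(-42*c^2 - 24*c + 216) - 84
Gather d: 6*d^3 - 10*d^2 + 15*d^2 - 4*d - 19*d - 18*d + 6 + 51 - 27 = 6*d^3 + 5*d^2 - 41*d + 30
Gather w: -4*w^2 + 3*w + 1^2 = -4*w^2 + 3*w + 1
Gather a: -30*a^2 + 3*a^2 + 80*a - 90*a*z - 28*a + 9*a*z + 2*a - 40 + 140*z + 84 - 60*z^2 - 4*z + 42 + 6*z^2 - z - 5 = -27*a^2 + a*(54 - 81*z) - 54*z^2 + 135*z + 81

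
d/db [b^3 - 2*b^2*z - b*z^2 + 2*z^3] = 3*b^2 - 4*b*z - z^2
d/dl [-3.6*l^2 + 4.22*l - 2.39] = 4.22 - 7.2*l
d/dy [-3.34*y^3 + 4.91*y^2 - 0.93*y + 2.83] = -10.02*y^2 + 9.82*y - 0.93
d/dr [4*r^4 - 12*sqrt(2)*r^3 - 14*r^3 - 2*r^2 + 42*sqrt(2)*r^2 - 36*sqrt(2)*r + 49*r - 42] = 16*r^3 - 36*sqrt(2)*r^2 - 42*r^2 - 4*r + 84*sqrt(2)*r - 36*sqrt(2) + 49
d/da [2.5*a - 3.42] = 2.50000000000000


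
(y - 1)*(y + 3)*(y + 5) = y^3 + 7*y^2 + 7*y - 15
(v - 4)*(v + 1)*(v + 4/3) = v^3 - 5*v^2/3 - 8*v - 16/3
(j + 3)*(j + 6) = j^2 + 9*j + 18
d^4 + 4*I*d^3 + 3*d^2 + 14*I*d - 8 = (d - 2*I)*(d + I)^2*(d + 4*I)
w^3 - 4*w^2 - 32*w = w*(w - 8)*(w + 4)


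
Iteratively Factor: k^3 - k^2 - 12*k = (k + 3)*(k^2 - 4*k) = (k - 4)*(k + 3)*(k)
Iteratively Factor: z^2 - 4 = (z - 2)*(z + 2)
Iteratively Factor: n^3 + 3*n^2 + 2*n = (n + 2)*(n^2 + n) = (n + 1)*(n + 2)*(n)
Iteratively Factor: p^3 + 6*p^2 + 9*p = (p)*(p^2 + 6*p + 9) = p*(p + 3)*(p + 3)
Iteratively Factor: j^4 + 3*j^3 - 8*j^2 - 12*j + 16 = (j - 2)*(j^3 + 5*j^2 + 2*j - 8) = (j - 2)*(j + 4)*(j^2 + j - 2) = (j - 2)*(j + 2)*(j + 4)*(j - 1)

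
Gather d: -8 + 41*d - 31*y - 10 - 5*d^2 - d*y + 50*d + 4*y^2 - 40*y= -5*d^2 + d*(91 - y) + 4*y^2 - 71*y - 18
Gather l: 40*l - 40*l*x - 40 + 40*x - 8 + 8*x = l*(40 - 40*x) + 48*x - 48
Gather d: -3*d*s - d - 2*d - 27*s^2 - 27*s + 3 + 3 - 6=d*(-3*s - 3) - 27*s^2 - 27*s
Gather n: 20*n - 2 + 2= 20*n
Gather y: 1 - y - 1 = -y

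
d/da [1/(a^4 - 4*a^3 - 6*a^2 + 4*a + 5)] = 4*(-a^3 + 3*a^2 + 3*a - 1)/(a^4 - 4*a^3 - 6*a^2 + 4*a + 5)^2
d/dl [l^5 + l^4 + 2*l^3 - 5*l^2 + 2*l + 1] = 5*l^4 + 4*l^3 + 6*l^2 - 10*l + 2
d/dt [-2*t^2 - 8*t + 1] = -4*t - 8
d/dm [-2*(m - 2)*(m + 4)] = -4*m - 4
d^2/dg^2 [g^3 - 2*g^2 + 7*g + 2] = 6*g - 4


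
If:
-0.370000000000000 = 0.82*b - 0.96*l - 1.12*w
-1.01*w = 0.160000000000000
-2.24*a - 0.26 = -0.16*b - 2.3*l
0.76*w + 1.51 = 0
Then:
No Solution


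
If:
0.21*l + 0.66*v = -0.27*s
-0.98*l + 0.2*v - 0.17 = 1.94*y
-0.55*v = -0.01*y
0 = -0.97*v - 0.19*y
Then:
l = -0.17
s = 0.13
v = 0.00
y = 0.00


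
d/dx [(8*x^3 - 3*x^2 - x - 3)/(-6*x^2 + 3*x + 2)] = (-48*x^4 + 48*x^3 + 33*x^2 - 48*x + 7)/(36*x^4 - 36*x^3 - 15*x^2 + 12*x + 4)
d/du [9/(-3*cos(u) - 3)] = -3*sin(u)/(cos(u) + 1)^2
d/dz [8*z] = 8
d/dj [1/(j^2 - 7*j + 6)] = (7 - 2*j)/(j^2 - 7*j + 6)^2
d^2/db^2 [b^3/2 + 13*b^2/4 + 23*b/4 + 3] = 3*b + 13/2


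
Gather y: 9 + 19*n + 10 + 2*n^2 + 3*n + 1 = 2*n^2 + 22*n + 20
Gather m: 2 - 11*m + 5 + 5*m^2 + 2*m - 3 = 5*m^2 - 9*m + 4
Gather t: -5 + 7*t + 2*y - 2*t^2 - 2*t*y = -2*t^2 + t*(7 - 2*y) + 2*y - 5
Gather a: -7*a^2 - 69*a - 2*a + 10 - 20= -7*a^2 - 71*a - 10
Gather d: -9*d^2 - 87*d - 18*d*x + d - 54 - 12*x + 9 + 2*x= -9*d^2 + d*(-18*x - 86) - 10*x - 45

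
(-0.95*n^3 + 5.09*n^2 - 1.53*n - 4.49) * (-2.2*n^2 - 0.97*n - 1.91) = 2.09*n^5 - 10.2765*n^4 + 0.243200000000001*n^3 + 1.6402*n^2 + 7.2776*n + 8.5759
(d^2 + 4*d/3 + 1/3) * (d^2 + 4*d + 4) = d^4 + 16*d^3/3 + 29*d^2/3 + 20*d/3 + 4/3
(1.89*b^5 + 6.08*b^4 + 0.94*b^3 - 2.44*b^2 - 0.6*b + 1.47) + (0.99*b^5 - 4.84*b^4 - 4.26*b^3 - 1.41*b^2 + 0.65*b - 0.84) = 2.88*b^5 + 1.24*b^4 - 3.32*b^3 - 3.85*b^2 + 0.05*b + 0.63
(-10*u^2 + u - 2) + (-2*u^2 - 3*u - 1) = -12*u^2 - 2*u - 3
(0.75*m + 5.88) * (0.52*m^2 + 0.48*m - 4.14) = 0.39*m^3 + 3.4176*m^2 - 0.2826*m - 24.3432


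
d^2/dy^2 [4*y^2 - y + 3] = 8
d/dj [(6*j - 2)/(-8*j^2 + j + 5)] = 16*(3*j^2 - 2*j + 2)/(64*j^4 - 16*j^3 - 79*j^2 + 10*j + 25)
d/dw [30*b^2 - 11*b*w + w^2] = -11*b + 2*w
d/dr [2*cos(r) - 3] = -2*sin(r)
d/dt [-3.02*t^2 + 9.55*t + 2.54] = 9.55 - 6.04*t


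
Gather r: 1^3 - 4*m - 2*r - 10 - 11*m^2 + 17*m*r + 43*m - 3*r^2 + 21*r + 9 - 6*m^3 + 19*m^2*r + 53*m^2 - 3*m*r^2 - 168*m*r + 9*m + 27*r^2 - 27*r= -6*m^3 + 42*m^2 + 48*m + r^2*(24 - 3*m) + r*(19*m^2 - 151*m - 8)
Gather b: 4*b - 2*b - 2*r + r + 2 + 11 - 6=2*b - r + 7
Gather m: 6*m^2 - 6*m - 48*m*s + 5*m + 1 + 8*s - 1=6*m^2 + m*(-48*s - 1) + 8*s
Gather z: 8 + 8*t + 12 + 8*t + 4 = 16*t + 24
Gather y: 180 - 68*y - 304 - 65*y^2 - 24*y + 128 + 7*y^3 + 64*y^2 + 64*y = 7*y^3 - y^2 - 28*y + 4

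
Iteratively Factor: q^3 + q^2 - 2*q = (q + 2)*(q^2 - q) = (q - 1)*(q + 2)*(q)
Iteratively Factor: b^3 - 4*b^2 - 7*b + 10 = (b - 5)*(b^2 + b - 2) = (b - 5)*(b + 2)*(b - 1)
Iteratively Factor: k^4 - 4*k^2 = (k + 2)*(k^3 - 2*k^2) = k*(k + 2)*(k^2 - 2*k) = k*(k - 2)*(k + 2)*(k)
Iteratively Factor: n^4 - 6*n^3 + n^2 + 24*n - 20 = (n + 2)*(n^3 - 8*n^2 + 17*n - 10) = (n - 1)*(n + 2)*(n^2 - 7*n + 10) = (n - 5)*(n - 1)*(n + 2)*(n - 2)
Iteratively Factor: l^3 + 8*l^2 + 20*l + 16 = (l + 2)*(l^2 + 6*l + 8) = (l + 2)^2*(l + 4)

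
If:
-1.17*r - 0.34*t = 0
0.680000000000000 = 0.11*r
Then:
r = 6.18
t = -21.27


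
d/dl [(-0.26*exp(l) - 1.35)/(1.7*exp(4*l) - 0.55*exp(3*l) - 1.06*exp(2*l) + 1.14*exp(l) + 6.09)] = (1.326*exp(4*l) + 8.894*exp(3*l) - 2.5031*exp(2*l) - 2.862*exp(l) - 0.0444)*exp(l)/(2.89*exp(8*l) - 1.87*exp(7*l) - 3.3015*exp(6*l) + 5.042*exp(5*l) + 20.5756*exp(4*l) - 9.1158*exp(3*l) - 11.6112*exp(2*l) + 13.8852*exp(l) + 37.0881)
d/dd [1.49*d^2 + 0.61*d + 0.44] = 2.98*d + 0.61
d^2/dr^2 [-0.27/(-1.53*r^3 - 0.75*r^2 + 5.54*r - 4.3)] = (-(2.4786*r + 0.405)*(1.53*r^3 + 0.75*r^2 - 5.54*r + 4.3) + 0.27*(4.59*r^2 + 1.5*r - 5.54)*(9.18*r^2 + 3.0*r - 11.08))/(1.53*r^3 + 0.75*r^2 - 5.54*r + 4.3)^3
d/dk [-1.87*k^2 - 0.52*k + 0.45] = -3.74*k - 0.52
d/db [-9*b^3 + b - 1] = 1 - 27*b^2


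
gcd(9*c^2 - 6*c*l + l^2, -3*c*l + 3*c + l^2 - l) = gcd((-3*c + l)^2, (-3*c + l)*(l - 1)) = 3*c - l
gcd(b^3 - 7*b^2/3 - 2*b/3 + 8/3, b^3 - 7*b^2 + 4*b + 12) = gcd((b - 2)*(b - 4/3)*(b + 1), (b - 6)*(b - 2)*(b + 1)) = b^2 - b - 2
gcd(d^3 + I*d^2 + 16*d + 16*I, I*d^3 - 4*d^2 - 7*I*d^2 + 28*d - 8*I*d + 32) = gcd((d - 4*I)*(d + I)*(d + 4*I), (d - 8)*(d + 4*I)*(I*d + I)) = d + 4*I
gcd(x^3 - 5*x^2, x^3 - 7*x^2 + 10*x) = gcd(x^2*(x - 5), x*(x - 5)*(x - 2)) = x^2 - 5*x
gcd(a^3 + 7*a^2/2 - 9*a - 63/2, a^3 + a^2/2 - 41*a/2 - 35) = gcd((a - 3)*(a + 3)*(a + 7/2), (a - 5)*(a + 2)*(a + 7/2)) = a + 7/2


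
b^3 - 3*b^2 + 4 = (b - 2)^2*(b + 1)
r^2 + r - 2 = (r - 1)*(r + 2)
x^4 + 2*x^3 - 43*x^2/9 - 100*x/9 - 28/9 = (x - 7/3)*(x + 1/3)*(x + 2)^2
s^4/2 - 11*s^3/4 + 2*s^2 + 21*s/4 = s*(s/2 + 1/2)*(s - 7/2)*(s - 3)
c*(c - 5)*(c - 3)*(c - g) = c^4 - c^3*g - 8*c^3 + 8*c^2*g + 15*c^2 - 15*c*g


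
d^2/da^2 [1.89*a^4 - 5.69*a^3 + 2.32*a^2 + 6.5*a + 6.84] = 22.68*a^2 - 34.14*a + 4.64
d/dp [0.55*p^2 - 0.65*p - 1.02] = 1.1*p - 0.65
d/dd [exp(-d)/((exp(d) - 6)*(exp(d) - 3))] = 3*(-exp(2*d) + 6*exp(d) - 6)*exp(-d)/(exp(4*d) - 18*exp(3*d) + 117*exp(2*d) - 324*exp(d) + 324)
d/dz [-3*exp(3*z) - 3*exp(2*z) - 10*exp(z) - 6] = (-9*exp(2*z) - 6*exp(z) - 10)*exp(z)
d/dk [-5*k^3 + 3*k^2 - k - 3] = -15*k^2 + 6*k - 1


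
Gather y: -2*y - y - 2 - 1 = -3*y - 3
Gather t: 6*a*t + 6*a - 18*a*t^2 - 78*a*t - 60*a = -18*a*t^2 - 72*a*t - 54*a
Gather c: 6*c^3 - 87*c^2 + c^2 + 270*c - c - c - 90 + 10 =6*c^3 - 86*c^2 + 268*c - 80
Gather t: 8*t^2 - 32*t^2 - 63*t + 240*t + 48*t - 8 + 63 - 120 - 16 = -24*t^2 + 225*t - 81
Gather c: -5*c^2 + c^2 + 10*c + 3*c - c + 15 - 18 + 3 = -4*c^2 + 12*c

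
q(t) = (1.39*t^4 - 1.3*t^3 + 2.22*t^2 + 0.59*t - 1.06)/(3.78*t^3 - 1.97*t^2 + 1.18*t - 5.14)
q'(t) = (-11.34*t^2 + 3.94*t - 1.18)*(1.39*t^4 - 1.3*t^3 + 2.22*t^2 + 0.59*t - 1.06)/(3.78*t^3 - 1.97*t^2 + 1.18*t - 5.14)^2 + (5.56*t^3 - 3.9*t^2 + 4.44*t + 0.59)/(3.78*t^3 - 1.97*t^2 + 1.18*t - 5.14)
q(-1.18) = -0.40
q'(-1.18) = 0.68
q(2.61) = 1.10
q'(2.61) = 0.18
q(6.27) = 2.24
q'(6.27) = 0.35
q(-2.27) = -0.98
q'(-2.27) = 0.44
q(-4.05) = -1.68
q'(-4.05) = 0.37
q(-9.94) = -3.84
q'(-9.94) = 0.37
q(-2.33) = -1.01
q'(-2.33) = 0.43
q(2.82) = 1.14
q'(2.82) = 0.22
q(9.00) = 3.21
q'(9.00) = 0.36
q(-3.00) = -1.28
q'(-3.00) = 0.39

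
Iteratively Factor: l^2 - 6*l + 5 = (l - 5)*(l - 1)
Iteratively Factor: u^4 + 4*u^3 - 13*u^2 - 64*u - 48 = (u + 3)*(u^3 + u^2 - 16*u - 16) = (u + 3)*(u + 4)*(u^2 - 3*u - 4) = (u + 1)*(u + 3)*(u + 4)*(u - 4)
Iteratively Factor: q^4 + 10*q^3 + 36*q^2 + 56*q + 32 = (q + 2)*(q^3 + 8*q^2 + 20*q + 16) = (q + 2)^2*(q^2 + 6*q + 8) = (q + 2)^2*(q + 4)*(q + 2)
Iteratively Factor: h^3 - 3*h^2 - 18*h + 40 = (h + 4)*(h^2 - 7*h + 10) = (h - 5)*(h + 4)*(h - 2)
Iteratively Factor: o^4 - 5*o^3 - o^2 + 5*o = (o + 1)*(o^3 - 6*o^2 + 5*o) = (o - 5)*(o + 1)*(o^2 - o) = (o - 5)*(o - 1)*(o + 1)*(o)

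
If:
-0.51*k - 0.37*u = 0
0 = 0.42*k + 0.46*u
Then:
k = 0.00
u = 0.00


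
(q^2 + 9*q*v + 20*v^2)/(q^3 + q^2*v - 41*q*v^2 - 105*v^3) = (q + 4*v)/(q^2 - 4*q*v - 21*v^2)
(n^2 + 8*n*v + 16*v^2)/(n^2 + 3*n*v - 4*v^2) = (-n - 4*v)/(-n + v)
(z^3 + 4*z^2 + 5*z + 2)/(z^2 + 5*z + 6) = (z^2 + 2*z + 1)/(z + 3)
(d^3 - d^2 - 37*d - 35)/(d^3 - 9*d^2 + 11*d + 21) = (d + 5)/(d - 3)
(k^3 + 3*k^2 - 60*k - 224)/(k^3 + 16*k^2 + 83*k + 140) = (k - 8)/(k + 5)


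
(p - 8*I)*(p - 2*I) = p^2 - 10*I*p - 16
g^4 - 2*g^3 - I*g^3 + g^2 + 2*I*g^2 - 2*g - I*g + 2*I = (g - 2)*(g - I)^2*(g + I)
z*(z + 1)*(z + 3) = z^3 + 4*z^2 + 3*z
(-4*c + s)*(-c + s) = 4*c^2 - 5*c*s + s^2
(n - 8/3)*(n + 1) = n^2 - 5*n/3 - 8/3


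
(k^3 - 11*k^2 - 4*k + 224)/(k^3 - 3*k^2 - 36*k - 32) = (k - 7)/(k + 1)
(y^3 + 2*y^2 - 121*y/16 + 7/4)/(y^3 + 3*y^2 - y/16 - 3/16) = (4*y^2 + 9*y - 28)/(4*y^2 + 13*y + 3)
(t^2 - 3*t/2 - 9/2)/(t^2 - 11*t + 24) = (t + 3/2)/(t - 8)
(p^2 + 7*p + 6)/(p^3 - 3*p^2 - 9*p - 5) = (p + 6)/(p^2 - 4*p - 5)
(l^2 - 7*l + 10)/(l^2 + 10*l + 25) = (l^2 - 7*l + 10)/(l^2 + 10*l + 25)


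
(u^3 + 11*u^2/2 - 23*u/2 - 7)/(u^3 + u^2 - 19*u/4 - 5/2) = 2*(u + 7)/(2*u + 5)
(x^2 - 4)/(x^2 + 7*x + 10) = (x - 2)/(x + 5)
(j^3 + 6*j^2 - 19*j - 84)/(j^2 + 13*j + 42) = (j^2 - j - 12)/(j + 6)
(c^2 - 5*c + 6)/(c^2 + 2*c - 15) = (c - 2)/(c + 5)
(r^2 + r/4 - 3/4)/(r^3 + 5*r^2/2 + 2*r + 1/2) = (4*r - 3)/(2*(2*r^2 + 3*r + 1))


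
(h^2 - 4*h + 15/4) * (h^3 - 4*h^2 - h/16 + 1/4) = h^5 - 8*h^4 + 315*h^3/16 - 29*h^2/2 - 79*h/64 + 15/16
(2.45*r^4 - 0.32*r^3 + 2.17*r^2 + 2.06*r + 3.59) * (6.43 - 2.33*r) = -5.7085*r^5 + 16.4991*r^4 - 7.1137*r^3 + 9.1533*r^2 + 4.8811*r + 23.0837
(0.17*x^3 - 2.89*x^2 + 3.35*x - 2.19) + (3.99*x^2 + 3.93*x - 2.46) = 0.17*x^3 + 1.1*x^2 + 7.28*x - 4.65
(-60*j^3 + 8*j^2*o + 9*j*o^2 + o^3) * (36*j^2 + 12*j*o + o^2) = -2160*j^5 - 432*j^4*o + 360*j^3*o^2 + 152*j^2*o^3 + 21*j*o^4 + o^5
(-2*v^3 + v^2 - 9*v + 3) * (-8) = 16*v^3 - 8*v^2 + 72*v - 24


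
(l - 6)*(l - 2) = l^2 - 8*l + 12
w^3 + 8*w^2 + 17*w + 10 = (w + 1)*(w + 2)*(w + 5)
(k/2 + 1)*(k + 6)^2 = k^3/2 + 7*k^2 + 30*k + 36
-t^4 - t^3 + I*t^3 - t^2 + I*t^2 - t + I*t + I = (t - I)*(t + I)*(I*t + 1)*(I*t + I)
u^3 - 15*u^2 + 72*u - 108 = (u - 6)^2*(u - 3)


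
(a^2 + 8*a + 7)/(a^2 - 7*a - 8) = (a + 7)/(a - 8)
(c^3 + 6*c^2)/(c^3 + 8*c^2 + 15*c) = c*(c + 6)/(c^2 + 8*c + 15)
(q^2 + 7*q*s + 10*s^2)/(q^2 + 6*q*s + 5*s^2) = (q + 2*s)/(q + s)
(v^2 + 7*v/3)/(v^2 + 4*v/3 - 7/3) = v/(v - 1)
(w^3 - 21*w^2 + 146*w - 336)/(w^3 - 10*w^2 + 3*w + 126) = (w - 8)/(w + 3)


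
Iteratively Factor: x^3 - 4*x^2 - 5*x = (x)*(x^2 - 4*x - 5) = x*(x + 1)*(x - 5)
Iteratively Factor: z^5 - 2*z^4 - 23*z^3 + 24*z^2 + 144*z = (z + 3)*(z^4 - 5*z^3 - 8*z^2 + 48*z) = (z - 4)*(z + 3)*(z^3 - z^2 - 12*z) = z*(z - 4)*(z + 3)*(z^2 - z - 12) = z*(z - 4)^2*(z + 3)*(z + 3)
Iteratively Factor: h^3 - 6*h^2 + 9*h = (h - 3)*(h^2 - 3*h) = h*(h - 3)*(h - 3)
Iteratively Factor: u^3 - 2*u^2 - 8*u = (u + 2)*(u^2 - 4*u) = (u - 4)*(u + 2)*(u)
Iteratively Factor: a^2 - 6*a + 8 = (a - 2)*(a - 4)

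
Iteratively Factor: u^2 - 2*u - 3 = (u + 1)*(u - 3)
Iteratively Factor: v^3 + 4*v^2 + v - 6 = (v + 3)*(v^2 + v - 2) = (v - 1)*(v + 3)*(v + 2)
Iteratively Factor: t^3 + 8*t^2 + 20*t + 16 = (t + 4)*(t^2 + 4*t + 4) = (t + 2)*(t + 4)*(t + 2)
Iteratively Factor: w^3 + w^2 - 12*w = (w - 3)*(w^2 + 4*w) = w*(w - 3)*(w + 4)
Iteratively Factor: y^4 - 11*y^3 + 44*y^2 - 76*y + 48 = (y - 4)*(y^3 - 7*y^2 + 16*y - 12) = (y - 4)*(y - 3)*(y^2 - 4*y + 4) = (y - 4)*(y - 3)*(y - 2)*(y - 2)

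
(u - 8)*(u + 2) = u^2 - 6*u - 16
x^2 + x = x*(x + 1)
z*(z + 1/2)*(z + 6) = z^3 + 13*z^2/2 + 3*z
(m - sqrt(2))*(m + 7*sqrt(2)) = m^2 + 6*sqrt(2)*m - 14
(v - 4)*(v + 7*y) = v^2 + 7*v*y - 4*v - 28*y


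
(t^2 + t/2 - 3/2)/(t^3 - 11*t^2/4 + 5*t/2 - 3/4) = 2*(2*t + 3)/(4*t^2 - 7*t + 3)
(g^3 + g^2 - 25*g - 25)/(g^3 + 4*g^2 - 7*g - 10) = (g - 5)/(g - 2)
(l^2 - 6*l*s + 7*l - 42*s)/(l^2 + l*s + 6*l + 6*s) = (l^2 - 6*l*s + 7*l - 42*s)/(l^2 + l*s + 6*l + 6*s)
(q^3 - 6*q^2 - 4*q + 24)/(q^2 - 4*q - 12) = q - 2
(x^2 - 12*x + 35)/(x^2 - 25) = (x - 7)/(x + 5)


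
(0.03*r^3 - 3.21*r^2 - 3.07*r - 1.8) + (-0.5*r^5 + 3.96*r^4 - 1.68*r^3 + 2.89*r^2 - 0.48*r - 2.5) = -0.5*r^5 + 3.96*r^4 - 1.65*r^3 - 0.32*r^2 - 3.55*r - 4.3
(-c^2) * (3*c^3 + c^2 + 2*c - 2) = -3*c^5 - c^4 - 2*c^3 + 2*c^2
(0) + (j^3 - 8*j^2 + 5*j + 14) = j^3 - 8*j^2 + 5*j + 14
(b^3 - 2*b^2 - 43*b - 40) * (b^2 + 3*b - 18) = b^5 + b^4 - 67*b^3 - 133*b^2 + 654*b + 720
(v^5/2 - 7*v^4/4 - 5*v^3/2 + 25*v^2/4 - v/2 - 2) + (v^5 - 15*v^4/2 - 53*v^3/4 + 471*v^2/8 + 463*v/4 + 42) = 3*v^5/2 - 37*v^4/4 - 63*v^3/4 + 521*v^2/8 + 461*v/4 + 40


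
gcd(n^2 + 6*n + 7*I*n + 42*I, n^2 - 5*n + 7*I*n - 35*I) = n + 7*I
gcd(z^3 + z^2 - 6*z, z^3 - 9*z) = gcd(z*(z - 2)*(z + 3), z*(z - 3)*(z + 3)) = z^2 + 3*z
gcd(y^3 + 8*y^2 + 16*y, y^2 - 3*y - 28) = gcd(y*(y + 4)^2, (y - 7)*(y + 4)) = y + 4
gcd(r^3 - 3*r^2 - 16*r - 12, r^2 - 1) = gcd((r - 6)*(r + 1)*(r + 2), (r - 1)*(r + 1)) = r + 1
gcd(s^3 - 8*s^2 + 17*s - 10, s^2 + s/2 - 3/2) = s - 1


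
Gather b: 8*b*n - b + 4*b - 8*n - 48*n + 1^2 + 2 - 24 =b*(8*n + 3) - 56*n - 21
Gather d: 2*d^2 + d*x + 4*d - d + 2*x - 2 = 2*d^2 + d*(x + 3) + 2*x - 2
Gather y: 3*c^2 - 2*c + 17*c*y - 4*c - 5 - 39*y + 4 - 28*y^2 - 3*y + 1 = 3*c^2 - 6*c - 28*y^2 + y*(17*c - 42)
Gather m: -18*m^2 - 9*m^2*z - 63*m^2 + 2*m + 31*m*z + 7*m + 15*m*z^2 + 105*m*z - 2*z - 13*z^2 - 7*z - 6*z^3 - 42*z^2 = m^2*(-9*z - 81) + m*(15*z^2 + 136*z + 9) - 6*z^3 - 55*z^2 - 9*z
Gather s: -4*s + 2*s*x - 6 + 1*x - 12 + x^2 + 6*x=s*(2*x - 4) + x^2 + 7*x - 18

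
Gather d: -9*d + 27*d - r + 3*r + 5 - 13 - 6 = 18*d + 2*r - 14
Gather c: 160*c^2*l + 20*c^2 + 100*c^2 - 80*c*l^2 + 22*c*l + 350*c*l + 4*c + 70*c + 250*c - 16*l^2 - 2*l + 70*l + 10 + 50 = c^2*(160*l + 120) + c*(-80*l^2 + 372*l + 324) - 16*l^2 + 68*l + 60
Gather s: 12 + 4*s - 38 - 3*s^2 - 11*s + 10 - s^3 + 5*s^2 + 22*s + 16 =-s^3 + 2*s^2 + 15*s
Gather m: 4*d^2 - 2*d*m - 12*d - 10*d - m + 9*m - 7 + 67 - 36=4*d^2 - 22*d + m*(8 - 2*d) + 24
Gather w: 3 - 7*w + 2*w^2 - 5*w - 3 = 2*w^2 - 12*w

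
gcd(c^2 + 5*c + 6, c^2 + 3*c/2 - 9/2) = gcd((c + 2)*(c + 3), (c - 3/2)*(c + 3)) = c + 3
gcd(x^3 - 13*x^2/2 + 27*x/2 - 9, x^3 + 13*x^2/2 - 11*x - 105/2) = x - 3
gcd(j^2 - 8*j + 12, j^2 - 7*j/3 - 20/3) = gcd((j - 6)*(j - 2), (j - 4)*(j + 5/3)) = 1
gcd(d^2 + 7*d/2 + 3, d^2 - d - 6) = d + 2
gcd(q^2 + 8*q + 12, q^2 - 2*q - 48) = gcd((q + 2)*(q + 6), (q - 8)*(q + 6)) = q + 6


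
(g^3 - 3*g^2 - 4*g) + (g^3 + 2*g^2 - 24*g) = 2*g^3 - g^2 - 28*g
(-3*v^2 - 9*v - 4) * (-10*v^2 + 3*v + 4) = 30*v^4 + 81*v^3 + v^2 - 48*v - 16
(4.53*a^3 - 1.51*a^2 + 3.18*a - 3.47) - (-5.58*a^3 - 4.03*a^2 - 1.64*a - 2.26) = 10.11*a^3 + 2.52*a^2 + 4.82*a - 1.21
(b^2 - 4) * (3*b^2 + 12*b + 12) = 3*b^4 + 12*b^3 - 48*b - 48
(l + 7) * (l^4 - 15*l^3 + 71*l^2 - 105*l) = l^5 - 8*l^4 - 34*l^3 + 392*l^2 - 735*l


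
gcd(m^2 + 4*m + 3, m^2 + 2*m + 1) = m + 1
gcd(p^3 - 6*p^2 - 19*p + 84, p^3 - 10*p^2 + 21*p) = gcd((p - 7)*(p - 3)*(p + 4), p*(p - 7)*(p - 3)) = p^2 - 10*p + 21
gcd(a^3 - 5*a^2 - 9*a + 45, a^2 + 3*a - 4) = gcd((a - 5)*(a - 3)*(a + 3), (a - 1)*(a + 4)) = 1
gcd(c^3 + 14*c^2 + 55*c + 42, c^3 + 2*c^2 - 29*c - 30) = c^2 + 7*c + 6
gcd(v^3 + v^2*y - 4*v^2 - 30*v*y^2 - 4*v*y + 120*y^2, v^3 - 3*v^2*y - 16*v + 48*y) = v - 4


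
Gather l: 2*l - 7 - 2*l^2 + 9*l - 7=-2*l^2 + 11*l - 14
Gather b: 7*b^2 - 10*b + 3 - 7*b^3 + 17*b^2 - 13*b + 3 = -7*b^3 + 24*b^2 - 23*b + 6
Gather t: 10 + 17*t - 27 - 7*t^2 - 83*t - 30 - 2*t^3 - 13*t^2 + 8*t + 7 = -2*t^3 - 20*t^2 - 58*t - 40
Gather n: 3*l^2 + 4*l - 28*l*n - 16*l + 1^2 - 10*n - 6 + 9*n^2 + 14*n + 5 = 3*l^2 - 12*l + 9*n^2 + n*(4 - 28*l)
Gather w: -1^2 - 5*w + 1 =-5*w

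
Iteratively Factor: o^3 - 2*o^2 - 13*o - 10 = (o - 5)*(o^2 + 3*o + 2) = (o - 5)*(o + 2)*(o + 1)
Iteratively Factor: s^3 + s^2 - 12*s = (s + 4)*(s^2 - 3*s) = (s - 3)*(s + 4)*(s)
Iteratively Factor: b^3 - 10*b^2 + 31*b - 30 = (b - 3)*(b^2 - 7*b + 10) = (b - 3)*(b - 2)*(b - 5)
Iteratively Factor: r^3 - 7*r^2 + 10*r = (r)*(r^2 - 7*r + 10) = r*(r - 2)*(r - 5)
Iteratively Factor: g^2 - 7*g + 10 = (g - 5)*(g - 2)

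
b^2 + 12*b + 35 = (b + 5)*(b + 7)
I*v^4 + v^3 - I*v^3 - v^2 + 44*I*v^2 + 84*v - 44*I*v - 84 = (v - 6*I)*(v - 2*I)*(v + 7*I)*(I*v - I)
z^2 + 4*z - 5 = (z - 1)*(z + 5)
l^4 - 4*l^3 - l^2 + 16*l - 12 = (l - 3)*(l - 2)*(l - 1)*(l + 2)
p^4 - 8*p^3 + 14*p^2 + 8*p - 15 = (p - 5)*(p - 3)*(p - 1)*(p + 1)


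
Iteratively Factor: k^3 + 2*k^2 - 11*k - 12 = (k + 1)*(k^2 + k - 12) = (k - 3)*(k + 1)*(k + 4)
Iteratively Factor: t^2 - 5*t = (t)*(t - 5)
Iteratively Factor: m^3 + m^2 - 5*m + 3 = (m - 1)*(m^2 + 2*m - 3) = (m - 1)*(m + 3)*(m - 1)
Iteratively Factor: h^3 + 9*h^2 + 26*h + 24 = (h + 3)*(h^2 + 6*h + 8) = (h + 3)*(h + 4)*(h + 2)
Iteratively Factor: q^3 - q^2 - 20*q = (q + 4)*(q^2 - 5*q) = (q - 5)*(q + 4)*(q)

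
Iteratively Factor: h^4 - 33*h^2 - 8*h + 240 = (h + 4)*(h^3 - 4*h^2 - 17*h + 60) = (h - 3)*(h + 4)*(h^2 - h - 20) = (h - 3)*(h + 4)^2*(h - 5)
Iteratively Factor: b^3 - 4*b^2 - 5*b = (b)*(b^2 - 4*b - 5) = b*(b + 1)*(b - 5)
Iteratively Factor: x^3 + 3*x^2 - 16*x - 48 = (x + 4)*(x^2 - x - 12) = (x + 3)*(x + 4)*(x - 4)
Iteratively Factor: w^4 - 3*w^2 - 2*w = (w + 1)*(w^3 - w^2 - 2*w) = (w + 1)^2*(w^2 - 2*w) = (w - 2)*(w + 1)^2*(w)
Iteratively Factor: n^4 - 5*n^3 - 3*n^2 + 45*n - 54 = (n - 2)*(n^3 - 3*n^2 - 9*n + 27) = (n - 2)*(n + 3)*(n^2 - 6*n + 9) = (n - 3)*(n - 2)*(n + 3)*(n - 3)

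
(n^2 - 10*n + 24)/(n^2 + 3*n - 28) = (n - 6)/(n + 7)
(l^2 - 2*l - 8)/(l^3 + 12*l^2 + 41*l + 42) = (l - 4)/(l^2 + 10*l + 21)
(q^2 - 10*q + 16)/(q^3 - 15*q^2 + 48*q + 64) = (q - 2)/(q^2 - 7*q - 8)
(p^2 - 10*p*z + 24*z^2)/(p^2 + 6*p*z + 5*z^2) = (p^2 - 10*p*z + 24*z^2)/(p^2 + 6*p*z + 5*z^2)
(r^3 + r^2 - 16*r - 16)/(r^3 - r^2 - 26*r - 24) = (r - 4)/(r - 6)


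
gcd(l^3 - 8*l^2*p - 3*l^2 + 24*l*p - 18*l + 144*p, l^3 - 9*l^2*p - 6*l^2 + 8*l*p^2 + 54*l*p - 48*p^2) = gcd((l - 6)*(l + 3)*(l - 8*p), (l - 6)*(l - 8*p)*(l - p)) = -l^2 + 8*l*p + 6*l - 48*p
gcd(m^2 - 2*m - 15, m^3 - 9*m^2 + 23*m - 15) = m - 5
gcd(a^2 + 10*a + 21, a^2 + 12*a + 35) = a + 7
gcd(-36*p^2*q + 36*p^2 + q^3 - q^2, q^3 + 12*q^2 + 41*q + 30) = 1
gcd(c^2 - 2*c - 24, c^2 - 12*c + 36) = c - 6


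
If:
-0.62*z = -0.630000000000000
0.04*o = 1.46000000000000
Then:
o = 36.50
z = 1.02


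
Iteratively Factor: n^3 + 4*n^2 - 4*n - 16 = (n + 2)*(n^2 + 2*n - 8) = (n + 2)*(n + 4)*(n - 2)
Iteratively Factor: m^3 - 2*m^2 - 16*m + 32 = (m + 4)*(m^2 - 6*m + 8) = (m - 4)*(m + 4)*(m - 2)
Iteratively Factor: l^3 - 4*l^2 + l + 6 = (l + 1)*(l^2 - 5*l + 6) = (l - 3)*(l + 1)*(l - 2)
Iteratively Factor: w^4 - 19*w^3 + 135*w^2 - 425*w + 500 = (w - 5)*(w^3 - 14*w^2 + 65*w - 100) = (w - 5)^2*(w^2 - 9*w + 20) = (w - 5)^3*(w - 4)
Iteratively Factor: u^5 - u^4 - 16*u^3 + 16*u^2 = (u - 1)*(u^4 - 16*u^2) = (u - 4)*(u - 1)*(u^3 + 4*u^2) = (u - 4)*(u - 1)*(u + 4)*(u^2) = u*(u - 4)*(u - 1)*(u + 4)*(u)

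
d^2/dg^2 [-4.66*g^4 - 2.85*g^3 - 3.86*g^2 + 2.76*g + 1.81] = -55.92*g^2 - 17.1*g - 7.72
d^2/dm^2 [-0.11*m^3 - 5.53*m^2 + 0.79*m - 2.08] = -0.66*m - 11.06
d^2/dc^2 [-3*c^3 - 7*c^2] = -18*c - 14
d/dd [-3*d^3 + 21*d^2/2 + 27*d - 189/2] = -9*d^2 + 21*d + 27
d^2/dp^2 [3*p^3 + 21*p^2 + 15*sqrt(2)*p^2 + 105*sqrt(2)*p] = 18*p + 42 + 30*sqrt(2)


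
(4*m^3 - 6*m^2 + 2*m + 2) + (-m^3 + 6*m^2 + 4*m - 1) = 3*m^3 + 6*m + 1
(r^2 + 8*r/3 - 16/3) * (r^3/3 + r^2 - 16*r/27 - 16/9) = r^5/3 + 17*r^4/9 + 8*r^3/27 - 704*r^2/81 - 128*r/81 + 256/27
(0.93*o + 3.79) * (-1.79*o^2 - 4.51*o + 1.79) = -1.6647*o^3 - 10.9784*o^2 - 15.4282*o + 6.7841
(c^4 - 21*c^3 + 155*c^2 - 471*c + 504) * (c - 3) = c^5 - 24*c^4 + 218*c^3 - 936*c^2 + 1917*c - 1512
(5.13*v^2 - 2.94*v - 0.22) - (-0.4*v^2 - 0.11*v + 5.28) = 5.53*v^2 - 2.83*v - 5.5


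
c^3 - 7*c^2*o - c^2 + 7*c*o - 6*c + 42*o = (c - 3)*(c + 2)*(c - 7*o)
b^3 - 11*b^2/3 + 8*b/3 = b*(b - 8/3)*(b - 1)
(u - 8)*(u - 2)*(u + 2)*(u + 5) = u^4 - 3*u^3 - 44*u^2 + 12*u + 160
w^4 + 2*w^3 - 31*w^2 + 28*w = w*(w - 4)*(w - 1)*(w + 7)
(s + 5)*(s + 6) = s^2 + 11*s + 30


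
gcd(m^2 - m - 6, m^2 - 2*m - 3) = m - 3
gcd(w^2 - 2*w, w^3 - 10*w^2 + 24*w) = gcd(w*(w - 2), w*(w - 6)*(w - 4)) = w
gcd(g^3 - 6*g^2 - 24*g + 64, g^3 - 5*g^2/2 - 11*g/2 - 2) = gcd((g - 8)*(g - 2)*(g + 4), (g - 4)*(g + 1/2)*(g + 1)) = 1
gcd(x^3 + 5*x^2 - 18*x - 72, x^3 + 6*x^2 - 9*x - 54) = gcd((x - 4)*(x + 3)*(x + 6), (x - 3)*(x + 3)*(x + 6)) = x^2 + 9*x + 18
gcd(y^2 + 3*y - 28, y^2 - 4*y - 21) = 1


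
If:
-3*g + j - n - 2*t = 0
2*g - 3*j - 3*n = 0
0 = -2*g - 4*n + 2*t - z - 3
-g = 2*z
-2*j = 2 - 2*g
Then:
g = -54/11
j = -65/11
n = 29/11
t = 34/11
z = 27/11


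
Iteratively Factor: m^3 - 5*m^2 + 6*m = (m)*(m^2 - 5*m + 6) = m*(m - 2)*(m - 3)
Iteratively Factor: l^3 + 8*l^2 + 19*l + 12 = (l + 4)*(l^2 + 4*l + 3) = (l + 1)*(l + 4)*(l + 3)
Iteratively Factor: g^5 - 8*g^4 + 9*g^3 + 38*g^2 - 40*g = (g)*(g^4 - 8*g^3 + 9*g^2 + 38*g - 40) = g*(g - 4)*(g^3 - 4*g^2 - 7*g + 10) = g*(g - 5)*(g - 4)*(g^2 + g - 2) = g*(g - 5)*(g - 4)*(g + 2)*(g - 1)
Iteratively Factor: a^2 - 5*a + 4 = (a - 1)*(a - 4)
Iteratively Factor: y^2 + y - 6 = (y + 3)*(y - 2)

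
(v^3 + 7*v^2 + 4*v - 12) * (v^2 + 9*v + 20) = v^5 + 16*v^4 + 87*v^3 + 164*v^2 - 28*v - 240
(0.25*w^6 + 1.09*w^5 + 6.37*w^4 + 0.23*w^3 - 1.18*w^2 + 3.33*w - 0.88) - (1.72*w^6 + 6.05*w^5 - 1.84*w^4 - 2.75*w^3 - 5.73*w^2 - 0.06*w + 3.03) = -1.47*w^6 - 4.96*w^5 + 8.21*w^4 + 2.98*w^3 + 4.55*w^2 + 3.39*w - 3.91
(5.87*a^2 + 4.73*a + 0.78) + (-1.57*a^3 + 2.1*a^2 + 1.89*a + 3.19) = -1.57*a^3 + 7.97*a^2 + 6.62*a + 3.97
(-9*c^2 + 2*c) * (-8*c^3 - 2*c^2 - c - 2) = 72*c^5 + 2*c^4 + 5*c^3 + 16*c^2 - 4*c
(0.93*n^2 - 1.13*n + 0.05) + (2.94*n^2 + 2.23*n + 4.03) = 3.87*n^2 + 1.1*n + 4.08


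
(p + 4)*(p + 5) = p^2 + 9*p + 20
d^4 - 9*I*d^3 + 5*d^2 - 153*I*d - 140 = (d - 7*I)*(d - 5*I)*(d - I)*(d + 4*I)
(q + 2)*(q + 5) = q^2 + 7*q + 10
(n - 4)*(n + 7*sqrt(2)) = n^2 - 4*n + 7*sqrt(2)*n - 28*sqrt(2)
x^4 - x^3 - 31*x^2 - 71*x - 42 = (x - 7)*(x + 1)*(x + 2)*(x + 3)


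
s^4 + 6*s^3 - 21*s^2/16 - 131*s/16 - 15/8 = (s - 5/4)*(s + 1/4)*(s + 1)*(s + 6)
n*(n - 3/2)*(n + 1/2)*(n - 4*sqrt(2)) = n^4 - 4*sqrt(2)*n^3 - n^3 - 3*n^2/4 + 4*sqrt(2)*n^2 + 3*sqrt(2)*n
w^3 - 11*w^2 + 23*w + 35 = (w - 7)*(w - 5)*(w + 1)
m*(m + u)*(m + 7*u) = m^3 + 8*m^2*u + 7*m*u^2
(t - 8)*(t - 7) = t^2 - 15*t + 56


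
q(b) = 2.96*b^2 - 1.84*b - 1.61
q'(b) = 5.92*b - 1.84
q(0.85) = -1.04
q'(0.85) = 3.19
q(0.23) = -1.88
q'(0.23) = -0.48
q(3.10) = 21.13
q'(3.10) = 16.51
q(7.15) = 136.56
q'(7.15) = 40.49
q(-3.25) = 35.64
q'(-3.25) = -21.08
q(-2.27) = 17.82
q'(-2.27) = -15.28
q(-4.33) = 61.85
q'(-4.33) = -27.47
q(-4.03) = 53.88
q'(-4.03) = -25.70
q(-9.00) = 254.71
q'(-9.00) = -55.12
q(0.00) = -1.61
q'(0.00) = -1.84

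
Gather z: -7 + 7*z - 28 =7*z - 35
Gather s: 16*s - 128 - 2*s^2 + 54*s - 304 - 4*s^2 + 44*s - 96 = -6*s^2 + 114*s - 528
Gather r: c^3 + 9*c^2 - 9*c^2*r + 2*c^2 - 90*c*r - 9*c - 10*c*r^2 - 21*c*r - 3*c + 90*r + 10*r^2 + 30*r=c^3 + 11*c^2 - 12*c + r^2*(10 - 10*c) + r*(-9*c^2 - 111*c + 120)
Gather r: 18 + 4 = 22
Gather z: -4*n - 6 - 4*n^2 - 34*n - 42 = -4*n^2 - 38*n - 48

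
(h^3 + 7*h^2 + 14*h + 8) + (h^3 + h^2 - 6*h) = 2*h^3 + 8*h^2 + 8*h + 8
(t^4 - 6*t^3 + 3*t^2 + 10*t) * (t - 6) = t^5 - 12*t^4 + 39*t^3 - 8*t^2 - 60*t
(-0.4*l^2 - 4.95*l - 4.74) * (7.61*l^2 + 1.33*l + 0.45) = -3.044*l^4 - 38.2015*l^3 - 42.8349*l^2 - 8.5317*l - 2.133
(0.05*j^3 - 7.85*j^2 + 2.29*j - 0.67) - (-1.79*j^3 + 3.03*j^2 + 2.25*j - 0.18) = 1.84*j^3 - 10.88*j^2 + 0.04*j - 0.49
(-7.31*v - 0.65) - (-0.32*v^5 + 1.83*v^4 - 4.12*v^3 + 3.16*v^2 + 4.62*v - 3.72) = 0.32*v^5 - 1.83*v^4 + 4.12*v^3 - 3.16*v^2 - 11.93*v + 3.07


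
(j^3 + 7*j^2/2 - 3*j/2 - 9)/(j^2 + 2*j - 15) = (2*j^3 + 7*j^2 - 3*j - 18)/(2*(j^2 + 2*j - 15))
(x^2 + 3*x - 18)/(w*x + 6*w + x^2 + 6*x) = (x - 3)/(w + x)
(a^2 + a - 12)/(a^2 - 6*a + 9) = (a + 4)/(a - 3)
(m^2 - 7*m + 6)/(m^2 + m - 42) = (m - 1)/(m + 7)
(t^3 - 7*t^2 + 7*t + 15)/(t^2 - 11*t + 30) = (t^2 - 2*t - 3)/(t - 6)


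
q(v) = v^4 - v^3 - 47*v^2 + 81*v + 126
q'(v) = 4*v^3 - 3*v^2 - 94*v + 81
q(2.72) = 33.21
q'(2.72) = -116.38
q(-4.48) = -687.45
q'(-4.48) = 82.25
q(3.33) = -39.41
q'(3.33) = -117.58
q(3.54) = -63.57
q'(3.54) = -111.91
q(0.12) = 135.04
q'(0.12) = 69.68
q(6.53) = 190.61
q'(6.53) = 453.04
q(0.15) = 137.09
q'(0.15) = 66.85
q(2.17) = 92.41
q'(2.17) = -96.23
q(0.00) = 126.00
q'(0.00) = 81.00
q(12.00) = 13338.00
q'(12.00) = 5433.00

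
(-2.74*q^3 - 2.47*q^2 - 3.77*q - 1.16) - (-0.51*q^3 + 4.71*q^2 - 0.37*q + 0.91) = -2.23*q^3 - 7.18*q^2 - 3.4*q - 2.07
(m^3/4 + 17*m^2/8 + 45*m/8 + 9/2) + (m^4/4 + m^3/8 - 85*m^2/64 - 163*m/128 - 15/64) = m^4/4 + 3*m^3/8 + 51*m^2/64 + 557*m/128 + 273/64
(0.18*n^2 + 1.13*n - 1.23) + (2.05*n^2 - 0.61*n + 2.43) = 2.23*n^2 + 0.52*n + 1.2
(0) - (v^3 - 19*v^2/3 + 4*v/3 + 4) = -v^3 + 19*v^2/3 - 4*v/3 - 4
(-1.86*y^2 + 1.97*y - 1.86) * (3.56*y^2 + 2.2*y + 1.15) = -6.6216*y^4 + 2.9212*y^3 - 4.4266*y^2 - 1.8265*y - 2.139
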